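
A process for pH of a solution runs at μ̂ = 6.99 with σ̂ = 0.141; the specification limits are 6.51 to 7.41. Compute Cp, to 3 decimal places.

Cp = (USL − LSL) / (6σ̂) = (7.41 − 6.51) / (6 × 0.141) = 0.9000 / 0.8460 = 1.0638

1.064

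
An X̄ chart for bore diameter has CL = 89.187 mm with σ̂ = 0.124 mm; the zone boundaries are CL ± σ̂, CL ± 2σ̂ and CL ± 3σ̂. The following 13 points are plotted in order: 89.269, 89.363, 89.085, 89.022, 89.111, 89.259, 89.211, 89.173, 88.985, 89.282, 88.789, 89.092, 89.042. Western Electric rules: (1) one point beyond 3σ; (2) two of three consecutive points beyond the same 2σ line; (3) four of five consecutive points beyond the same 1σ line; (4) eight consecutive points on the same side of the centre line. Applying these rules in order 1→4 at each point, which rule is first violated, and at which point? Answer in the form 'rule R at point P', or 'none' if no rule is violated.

Zone of each point (C = within 1σ̂, B = 1σ̂–2σ̂, A = 2σ̂–3σ̂, * = beyond 3σ̂; sign = side of CL): 1:+C, 2:+B, 3:-C, 4:-B, 5:-C, 6:+C, 7:+C, 8:-C, 9:-B, 10:+C, 11:-*, 12:-C, 13:-B
Rule 1 (one point beyond the 3σ limits) is satisfied at point 11.

rule 1 at point 11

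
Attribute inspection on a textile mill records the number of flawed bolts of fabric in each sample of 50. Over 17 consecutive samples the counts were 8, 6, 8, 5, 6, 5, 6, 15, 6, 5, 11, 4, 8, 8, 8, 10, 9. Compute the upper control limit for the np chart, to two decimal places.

p̄ = Σdᵢ / (k·n) = 128 / (17 × 50) = 0.15059
UCL = np̄ + 3·√(np̄(1−p̄)) = 7.5294 + 3 × √(7.5294×0.84941) = 7.5294 + 3 × 2.5289 = 15.1163

15.12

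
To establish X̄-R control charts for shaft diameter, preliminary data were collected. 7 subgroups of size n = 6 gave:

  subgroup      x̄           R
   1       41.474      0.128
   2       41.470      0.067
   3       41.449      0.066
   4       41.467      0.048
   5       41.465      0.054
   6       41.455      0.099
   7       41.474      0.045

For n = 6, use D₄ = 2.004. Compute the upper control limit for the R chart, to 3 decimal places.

R̄ = (0.128 + 0.067 + 0.066 + 0.048 + 0.054 + 0.099 + 0.045) / 7 = 0.5070 / 7 = 0.0724
UCL_R = D₄·R̄ = 2.004 × 0.0724 = 0.1451

0.145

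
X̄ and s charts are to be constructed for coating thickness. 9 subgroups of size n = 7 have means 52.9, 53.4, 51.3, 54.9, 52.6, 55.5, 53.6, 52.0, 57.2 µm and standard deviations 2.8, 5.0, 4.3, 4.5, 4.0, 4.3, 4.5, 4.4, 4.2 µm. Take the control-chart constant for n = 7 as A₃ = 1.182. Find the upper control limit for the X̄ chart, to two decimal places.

X̄̄ = (52.9 + 53.4 + 51.3 + 54.9 + 52.6 + 55.5 + 53.6 + 52.0 + 57.2) / 9 = 53.7111
s̄ = (2.8 + 5.0 + 4.3 + 4.5 + 4.0 + 4.3 + 4.5 + 4.4 + 4.2) / 9 = 4.2222
UCL = X̄̄ + A₃·s̄ = 53.7111 + 1.182 × 4.2222 = 58.7018

58.70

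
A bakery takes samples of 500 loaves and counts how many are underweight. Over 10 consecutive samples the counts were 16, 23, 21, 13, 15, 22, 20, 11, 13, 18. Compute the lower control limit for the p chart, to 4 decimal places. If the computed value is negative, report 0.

p̄ = Σdᵢ / (k·n) = 172 / (10 × 500) = 0.03440
LCL = p̄ − 3·√(p̄(1−p̄)/n) = 0.03440 − 3 × 0.00815 = 0.00995

0.0099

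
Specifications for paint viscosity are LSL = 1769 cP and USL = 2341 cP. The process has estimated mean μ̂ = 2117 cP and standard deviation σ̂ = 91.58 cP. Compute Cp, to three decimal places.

1.041

Cp = (USL − LSL) / (6σ̂) = (2341 − 1769) / (6 × 91.58) = 572.0000 / 549.4800 = 1.0410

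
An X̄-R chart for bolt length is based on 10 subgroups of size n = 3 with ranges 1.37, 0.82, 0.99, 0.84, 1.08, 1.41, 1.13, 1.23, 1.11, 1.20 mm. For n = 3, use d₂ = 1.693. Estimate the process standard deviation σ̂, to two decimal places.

R̄ = (1.37 + 0.82 + 0.99 + 0.84 + 1.08 + 1.41 + 1.13 + 1.23 + 1.11 + 1.20) / 10 = 1.1180
σ̂ = R̄ / d₂ = 1.1180 / 1.693 = 0.6604

0.66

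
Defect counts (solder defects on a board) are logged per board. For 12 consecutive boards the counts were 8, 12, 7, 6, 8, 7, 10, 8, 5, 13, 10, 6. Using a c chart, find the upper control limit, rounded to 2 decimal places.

c̄ = (8 + 12 + 7 + 6 + 8 + 7 + 10 + 8 + 5 + 13 + 10 + 6) / 12 = 100 / 12 = 8.3333
UCL = c̄ + 3√c̄ = 8.3333 + 3 × √8.3333 = 8.3333 + 3 × 2.8868 = 16.9936

16.99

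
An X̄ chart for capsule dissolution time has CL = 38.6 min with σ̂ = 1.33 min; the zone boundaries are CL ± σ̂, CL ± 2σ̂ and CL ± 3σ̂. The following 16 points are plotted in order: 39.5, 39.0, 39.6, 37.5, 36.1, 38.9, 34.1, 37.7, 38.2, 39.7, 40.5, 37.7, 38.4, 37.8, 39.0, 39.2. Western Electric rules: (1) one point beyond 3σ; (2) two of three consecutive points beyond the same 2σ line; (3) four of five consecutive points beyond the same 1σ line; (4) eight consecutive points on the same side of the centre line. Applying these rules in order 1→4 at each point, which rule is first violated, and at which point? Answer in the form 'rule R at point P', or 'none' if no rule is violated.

rule 1 at point 7

Zone of each point (C = within 1σ̂, B = 1σ̂–2σ̂, A = 2σ̂–3σ̂, * = beyond 3σ̂; sign = side of CL): 1:+C, 2:+C, 3:+C, 4:-C, 5:-B, 6:+C, 7:-*, 8:-C, 9:-C, 10:+C, 11:+B, 12:-C, 13:-C, 14:-C, 15:+C, 16:+C
Rule 1 (one point beyond the 3σ limits) is satisfied at point 7.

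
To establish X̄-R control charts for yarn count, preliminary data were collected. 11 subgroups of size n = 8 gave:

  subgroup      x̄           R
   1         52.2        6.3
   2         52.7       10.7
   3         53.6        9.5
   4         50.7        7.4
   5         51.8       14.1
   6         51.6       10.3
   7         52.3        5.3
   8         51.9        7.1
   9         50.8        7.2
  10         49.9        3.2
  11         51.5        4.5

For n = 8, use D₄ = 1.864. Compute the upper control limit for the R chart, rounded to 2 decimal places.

R̄ = (6.3 + 10.7 + 9.5 + 7.4 + 14.1 + 10.3 + 5.3 + 7.1 + 7.2 + 3.2 + 4.5) / 11 = 85.6000 / 11 = 7.7818
UCL_R = D₄·R̄ = 1.864 × 7.7818 = 14.5053

14.51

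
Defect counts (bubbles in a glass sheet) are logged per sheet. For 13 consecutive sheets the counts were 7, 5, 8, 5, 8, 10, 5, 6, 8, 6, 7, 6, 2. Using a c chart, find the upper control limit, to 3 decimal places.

c̄ = (7 + 5 + 8 + 5 + 8 + 10 + 5 + 6 + 8 + 6 + 7 + 6 + 2) / 13 = 83 / 13 = 6.3846
UCL = c̄ + 3√c̄ = 6.3846 + 3 × √6.3846 = 6.3846 + 3 × 2.5268 = 13.9650

13.965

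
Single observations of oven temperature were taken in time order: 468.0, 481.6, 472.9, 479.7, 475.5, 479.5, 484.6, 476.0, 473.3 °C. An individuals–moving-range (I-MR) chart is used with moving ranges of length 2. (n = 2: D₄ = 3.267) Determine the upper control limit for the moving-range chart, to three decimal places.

21.930

Moving ranges: 13.6, 8.7, 6.8, 4.2, 4.0, 5.1, 8.6, 2.7; M̄R̄ = 53.7000 / 8 = 6.7125
UCL_MR = D₄·M̄R̄ = 3.267 × 6.7125 = 21.9297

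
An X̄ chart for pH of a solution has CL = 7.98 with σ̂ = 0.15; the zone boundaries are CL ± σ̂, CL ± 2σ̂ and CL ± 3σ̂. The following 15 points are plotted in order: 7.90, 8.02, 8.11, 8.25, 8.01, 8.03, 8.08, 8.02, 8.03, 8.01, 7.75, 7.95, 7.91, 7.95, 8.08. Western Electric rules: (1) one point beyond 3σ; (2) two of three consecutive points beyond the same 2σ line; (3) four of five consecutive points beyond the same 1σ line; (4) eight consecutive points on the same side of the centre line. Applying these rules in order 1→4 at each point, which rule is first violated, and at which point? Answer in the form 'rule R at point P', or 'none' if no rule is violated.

Zone of each point (C = within 1σ̂, B = 1σ̂–2σ̂, A = 2σ̂–3σ̂, * = beyond 3σ̂; sign = side of CL): 1:-C, 2:+C, 3:+C, 4:+B, 5:+C, 6:+C, 7:+C, 8:+C, 9:+C, 10:+C, 11:-B, 12:-C, 13:-C, 14:-C, 15:+C
Rule 4 (eight consecutive points on the same side of the centre line) is satisfied at point 9.

rule 4 at point 9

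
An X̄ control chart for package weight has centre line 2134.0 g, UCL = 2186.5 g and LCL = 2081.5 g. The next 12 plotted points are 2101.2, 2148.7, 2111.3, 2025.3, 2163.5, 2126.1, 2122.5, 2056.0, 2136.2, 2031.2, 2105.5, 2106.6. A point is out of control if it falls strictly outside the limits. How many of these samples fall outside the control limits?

3

Compare each point to [2081.5, 2186.5]: sample 4 = 2025.3 < LCL; sample 8 = 2056.0 < LCL; sample 10 = 2031.2 < LCL.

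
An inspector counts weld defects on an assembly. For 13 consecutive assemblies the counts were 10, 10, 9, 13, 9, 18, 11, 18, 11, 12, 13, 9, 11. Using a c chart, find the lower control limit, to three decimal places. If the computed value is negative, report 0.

1.521

c̄ = (10 + 10 + 9 + 13 + 9 + 18 + 11 + 18 + 11 + 12 + 13 + 9 + 11) / 13 = 154 / 13 = 11.8462
LCL = c̄ − 3√c̄ = 11.8462 − 3 × 3.4418 = 1.5207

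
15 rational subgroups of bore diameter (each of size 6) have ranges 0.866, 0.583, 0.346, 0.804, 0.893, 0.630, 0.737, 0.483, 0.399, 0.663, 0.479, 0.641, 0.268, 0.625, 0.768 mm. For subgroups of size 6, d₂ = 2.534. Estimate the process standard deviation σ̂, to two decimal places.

R̄ = (0.866 + 0.583 + 0.346 + 0.804 + 0.893 + 0.630 + 0.737 + 0.483 + 0.399 + 0.663 + 0.479 + 0.641 + 0.268 + 0.625 + 0.768) / 15 = 0.6123
σ̂ = R̄ / d₂ = 0.6123 / 2.534 = 0.2416

0.24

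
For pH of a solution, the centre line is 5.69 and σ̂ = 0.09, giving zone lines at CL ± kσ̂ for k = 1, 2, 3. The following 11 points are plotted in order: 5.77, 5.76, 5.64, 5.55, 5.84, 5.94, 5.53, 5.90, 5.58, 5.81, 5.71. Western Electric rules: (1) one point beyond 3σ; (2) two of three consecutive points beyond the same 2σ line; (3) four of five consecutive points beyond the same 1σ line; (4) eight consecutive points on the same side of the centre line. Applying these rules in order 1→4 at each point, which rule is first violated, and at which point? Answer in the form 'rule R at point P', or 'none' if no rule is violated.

Zone of each point (C = within 1σ̂, B = 1σ̂–2σ̂, A = 2σ̂–3σ̂, * = beyond 3σ̂; sign = side of CL): 1:+C, 2:+C, 3:-C, 4:-B, 5:+B, 6:+A, 7:-B, 8:+A, 9:-B, 10:+B, 11:+C
Rule 2 (two of three consecutive points beyond the same 2σ limit) is satisfied at point 8.

rule 2 at point 8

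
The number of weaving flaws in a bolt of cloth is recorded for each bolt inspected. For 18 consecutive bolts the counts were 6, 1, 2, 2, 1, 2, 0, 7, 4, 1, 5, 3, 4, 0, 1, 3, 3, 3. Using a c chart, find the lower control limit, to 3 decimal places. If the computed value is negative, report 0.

c̄ = (6 + 1 + 2 + 2 + 1 + 2 + 0 + 7 + 4 + 1 + 5 + 3 + 4 + 0 + 1 + 3 + 3 + 3) / 18 = 48 / 18 = 2.6667
LCL = c̄ − 3√c̄ = 2.6667 − 3 × 1.6330 = -2.2323 → 0 (cannot be negative)

0.000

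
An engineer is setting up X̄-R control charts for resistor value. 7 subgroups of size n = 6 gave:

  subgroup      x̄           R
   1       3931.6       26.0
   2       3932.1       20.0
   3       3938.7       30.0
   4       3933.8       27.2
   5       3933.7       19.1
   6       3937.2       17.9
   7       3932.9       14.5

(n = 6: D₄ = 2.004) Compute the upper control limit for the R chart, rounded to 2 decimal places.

R̄ = (26.0 + 20.0 + 30.0 + 27.2 + 19.1 + 17.9 + 14.5) / 7 = 154.7000 / 7 = 22.1000
UCL_R = D₄·R̄ = 2.004 × 22.1000 = 44.2884

44.29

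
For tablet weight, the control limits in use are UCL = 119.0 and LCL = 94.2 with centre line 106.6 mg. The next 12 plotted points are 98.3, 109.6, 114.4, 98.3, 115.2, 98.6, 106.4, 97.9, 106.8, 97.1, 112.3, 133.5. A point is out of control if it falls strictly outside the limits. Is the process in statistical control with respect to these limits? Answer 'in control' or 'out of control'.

Compare each point to [94.2, 119.0]: sample 12 = 133.5 > UCL.

out of control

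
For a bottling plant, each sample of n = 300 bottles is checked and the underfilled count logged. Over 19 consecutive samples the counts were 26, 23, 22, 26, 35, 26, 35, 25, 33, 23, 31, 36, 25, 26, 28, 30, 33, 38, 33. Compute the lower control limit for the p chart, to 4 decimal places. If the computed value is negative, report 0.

p̄ = Σdᵢ / (k·n) = 554 / (19 × 300) = 0.09719
LCL = p̄ − 3·√(p̄(1−p̄)/n) = 0.09719 − 3 × 0.01710 = 0.04589

0.0459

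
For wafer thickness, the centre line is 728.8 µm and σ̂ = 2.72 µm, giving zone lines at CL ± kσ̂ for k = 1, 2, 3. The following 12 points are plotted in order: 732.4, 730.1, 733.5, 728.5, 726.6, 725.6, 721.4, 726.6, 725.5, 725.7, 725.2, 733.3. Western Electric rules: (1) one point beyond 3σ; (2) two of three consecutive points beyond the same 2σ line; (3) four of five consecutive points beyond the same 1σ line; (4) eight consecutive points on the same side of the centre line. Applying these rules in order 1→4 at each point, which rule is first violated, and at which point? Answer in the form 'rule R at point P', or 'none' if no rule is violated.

rule 3 at point 10

Zone of each point (C = within 1σ̂, B = 1σ̂–2σ̂, A = 2σ̂–3σ̂, * = beyond 3σ̂; sign = side of CL): 1:+B, 2:+C, 3:+B, 4:-C, 5:-C, 6:-B, 7:-A, 8:-C, 9:-B, 10:-B, 11:-B, 12:+B
Rule 3 (four of five consecutive points beyond the same 1σ limit) is satisfied at point 10.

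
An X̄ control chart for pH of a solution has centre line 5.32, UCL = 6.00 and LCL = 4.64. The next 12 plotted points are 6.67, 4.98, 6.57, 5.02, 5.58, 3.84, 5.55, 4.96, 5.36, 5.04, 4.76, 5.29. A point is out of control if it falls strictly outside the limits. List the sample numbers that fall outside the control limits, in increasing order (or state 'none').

1, 3, 6

Compare each point to [4.64, 6.00]: sample 1 = 6.67 > UCL; sample 3 = 6.57 > UCL; sample 6 = 3.84 < LCL.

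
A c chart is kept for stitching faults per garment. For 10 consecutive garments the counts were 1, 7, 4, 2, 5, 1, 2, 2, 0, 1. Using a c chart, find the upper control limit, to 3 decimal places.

7.243

c̄ = (1 + 7 + 4 + 2 + 5 + 1 + 2 + 2 + 0 + 1) / 10 = 25 / 10 = 2.5000
UCL = c̄ + 3√c̄ = 2.5000 + 3 × √2.5000 = 2.5000 + 3 × 1.5811 = 7.2434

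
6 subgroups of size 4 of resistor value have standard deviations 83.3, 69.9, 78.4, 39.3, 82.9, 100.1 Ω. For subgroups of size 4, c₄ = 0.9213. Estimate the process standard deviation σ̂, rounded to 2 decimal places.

s̄ = (83.3 + 69.9 + 78.4 + 39.3 + 82.9 + 100.1) / 6 = 75.6500
σ̂ = s̄ / c₄ = 75.6500 / 0.9213 = 82.1122

82.11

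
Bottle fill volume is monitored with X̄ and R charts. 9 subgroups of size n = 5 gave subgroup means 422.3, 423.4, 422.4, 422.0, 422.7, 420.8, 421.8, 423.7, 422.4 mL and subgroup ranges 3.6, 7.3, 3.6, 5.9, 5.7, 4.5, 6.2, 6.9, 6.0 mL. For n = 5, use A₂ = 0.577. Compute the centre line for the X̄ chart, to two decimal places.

X̄̄ = (422.3 + 423.4 + 422.4 + 422.0 + 422.7 + 420.8 + 421.8 + 423.7 + 422.4) / 9 = 3801.5000 / 9 = 422.3889
CL = X̄̄ = 422.3889

422.39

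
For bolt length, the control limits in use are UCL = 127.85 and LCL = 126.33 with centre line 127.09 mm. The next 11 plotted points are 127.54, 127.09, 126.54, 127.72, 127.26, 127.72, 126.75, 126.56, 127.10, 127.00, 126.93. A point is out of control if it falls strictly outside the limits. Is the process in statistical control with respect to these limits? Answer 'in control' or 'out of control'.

in control

All 11 points lie within [126.33, 127.85].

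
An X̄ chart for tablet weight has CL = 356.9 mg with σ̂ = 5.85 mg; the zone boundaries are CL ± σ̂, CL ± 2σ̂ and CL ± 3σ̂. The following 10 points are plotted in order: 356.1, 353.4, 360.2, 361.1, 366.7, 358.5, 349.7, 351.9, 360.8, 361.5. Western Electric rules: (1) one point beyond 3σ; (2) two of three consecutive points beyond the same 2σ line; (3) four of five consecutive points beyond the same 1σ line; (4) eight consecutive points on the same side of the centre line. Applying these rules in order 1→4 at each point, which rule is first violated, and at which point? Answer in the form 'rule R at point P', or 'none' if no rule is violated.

Zone of each point (C = within 1σ̂, B = 1σ̂–2σ̂, A = 2σ̂–3σ̂, * = beyond 3σ̂; sign = side of CL): 1:-C, 2:-C, 3:+C, 4:+C, 5:+B, 6:+C, 7:-B, 8:-C, 9:+C, 10:+C
No rule fires across all 10 points.

none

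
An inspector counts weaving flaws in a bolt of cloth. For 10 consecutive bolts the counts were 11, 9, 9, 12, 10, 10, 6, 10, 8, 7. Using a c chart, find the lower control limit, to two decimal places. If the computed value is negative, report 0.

c̄ = (11 + 9 + 9 + 12 + 10 + 10 + 6 + 10 + 8 + 7) / 10 = 92 / 10 = 9.2000
LCL = c̄ − 3√c̄ = 9.2000 − 3 × 3.0332 = 0.1005

0.10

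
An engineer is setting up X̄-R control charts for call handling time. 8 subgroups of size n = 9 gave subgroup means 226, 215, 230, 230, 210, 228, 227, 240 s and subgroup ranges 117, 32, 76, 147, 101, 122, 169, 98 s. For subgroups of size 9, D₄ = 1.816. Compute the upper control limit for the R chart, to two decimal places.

195.67

R̄ = (117 + 32 + 76 + 147 + 101 + 122 + 169 + 98) / 8 = 862.0000 / 8 = 107.7500
UCL_R = D₄·R̄ = 1.816 × 107.7500 = 195.6740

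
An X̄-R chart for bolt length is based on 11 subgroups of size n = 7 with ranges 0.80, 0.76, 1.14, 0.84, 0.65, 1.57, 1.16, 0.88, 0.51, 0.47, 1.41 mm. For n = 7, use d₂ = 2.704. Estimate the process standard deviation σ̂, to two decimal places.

0.34

R̄ = (0.80 + 0.76 + 1.14 + 0.84 + 0.65 + 1.57 + 1.16 + 0.88 + 0.51 + 0.47 + 1.41) / 11 = 0.9264
σ̂ = R̄ / d₂ = 0.9264 / 2.704 = 0.3426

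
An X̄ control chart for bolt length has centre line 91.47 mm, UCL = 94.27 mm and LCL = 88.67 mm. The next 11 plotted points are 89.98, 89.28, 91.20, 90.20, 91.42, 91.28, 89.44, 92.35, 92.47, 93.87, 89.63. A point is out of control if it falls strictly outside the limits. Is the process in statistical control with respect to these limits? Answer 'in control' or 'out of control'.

All 11 points lie within [88.67, 94.27].

in control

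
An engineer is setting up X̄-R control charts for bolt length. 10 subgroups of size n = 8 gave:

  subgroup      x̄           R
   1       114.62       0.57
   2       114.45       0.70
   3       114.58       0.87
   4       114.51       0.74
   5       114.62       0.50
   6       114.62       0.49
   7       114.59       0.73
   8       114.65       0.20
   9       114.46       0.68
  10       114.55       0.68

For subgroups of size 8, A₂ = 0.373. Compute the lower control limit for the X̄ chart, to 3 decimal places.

X̄̄ = (114.62 + 114.45 + 114.58 + 114.51 + 114.62 + 114.62 + 114.59 + 114.65 + 114.46 + 114.55) / 10 = 1145.6500 / 10 = 114.5650
R̄ = (0.57 + 0.70 + 0.87 + 0.74 + 0.50 + 0.49 + 0.73 + 0.20 + 0.68 + 0.68) / 10 = 6.1600 / 10 = 0.6160
LCL = X̄̄ − A₂·R̄ = 114.5650 − 0.373 × 0.6160 = 114.3352

114.335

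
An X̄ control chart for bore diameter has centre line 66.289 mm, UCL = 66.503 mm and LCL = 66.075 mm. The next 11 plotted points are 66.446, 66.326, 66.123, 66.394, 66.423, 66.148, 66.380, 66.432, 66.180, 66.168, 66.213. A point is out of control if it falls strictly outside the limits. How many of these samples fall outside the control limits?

All 11 points lie within [66.075, 66.503].

0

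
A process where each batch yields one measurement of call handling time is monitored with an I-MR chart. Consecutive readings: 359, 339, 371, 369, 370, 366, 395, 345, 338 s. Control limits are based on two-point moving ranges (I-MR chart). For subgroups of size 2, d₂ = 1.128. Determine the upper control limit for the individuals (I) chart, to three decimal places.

X̄ = (359 + 339 + 371 + 369 + 370 + 366 + 395 + 345 + 338) / 9 = 361.3333
Moving ranges: 20, 32, 2, 1, 4, 29, 50, 7; M̄R̄ = 145.0000 / 8 = 18.1250
UCL = X̄ + 3·M̄R̄/d₂ = 361.3333 + 3 × 18.1250 / 1.128 = 409.5381

409.538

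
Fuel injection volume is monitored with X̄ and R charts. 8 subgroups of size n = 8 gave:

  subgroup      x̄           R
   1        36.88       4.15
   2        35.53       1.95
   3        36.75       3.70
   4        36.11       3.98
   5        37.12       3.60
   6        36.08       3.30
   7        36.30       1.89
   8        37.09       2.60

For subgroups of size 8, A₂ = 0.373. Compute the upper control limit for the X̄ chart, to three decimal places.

37.656

X̄̄ = (36.88 + 35.53 + 36.75 + 36.11 + 37.12 + 36.08 + 36.30 + 37.09) / 8 = 291.8600 / 8 = 36.4825
R̄ = (4.15 + 1.95 + 3.70 + 3.98 + 3.60 + 3.30 + 1.89 + 2.60) / 8 = 25.1700 / 8 = 3.1463
UCL = X̄̄ + A₂·R̄ = 36.4825 + 0.373 × 3.1463 = 37.6561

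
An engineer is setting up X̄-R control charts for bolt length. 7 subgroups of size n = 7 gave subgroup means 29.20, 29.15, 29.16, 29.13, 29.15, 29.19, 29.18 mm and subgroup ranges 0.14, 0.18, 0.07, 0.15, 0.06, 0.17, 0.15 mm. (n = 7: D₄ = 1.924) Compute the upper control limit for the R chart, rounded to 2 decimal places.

R̄ = (0.14 + 0.18 + 0.07 + 0.15 + 0.06 + 0.17 + 0.15) / 7 = 0.9200 / 7 = 0.1314
UCL_R = D₄·R̄ = 1.924 × 0.1314 = 0.2529

0.25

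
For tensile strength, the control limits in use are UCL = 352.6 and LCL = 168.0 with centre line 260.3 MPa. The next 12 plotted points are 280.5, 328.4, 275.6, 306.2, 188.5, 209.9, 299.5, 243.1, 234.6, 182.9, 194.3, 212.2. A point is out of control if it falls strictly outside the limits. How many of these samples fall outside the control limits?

All 12 points lie within [168.0, 352.6].

0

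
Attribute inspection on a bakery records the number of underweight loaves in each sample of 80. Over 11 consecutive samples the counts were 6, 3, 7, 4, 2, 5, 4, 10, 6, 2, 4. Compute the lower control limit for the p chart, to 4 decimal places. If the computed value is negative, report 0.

p̄ = Σdᵢ / (k·n) = 53 / (11 × 80) = 0.06023
LCL = p̄ − 3·√(p̄(1−p̄)/n) = 0.06023 − 3 × 0.02660 = -0.01957 → 0 (negative, so LCL = 0)

0.0000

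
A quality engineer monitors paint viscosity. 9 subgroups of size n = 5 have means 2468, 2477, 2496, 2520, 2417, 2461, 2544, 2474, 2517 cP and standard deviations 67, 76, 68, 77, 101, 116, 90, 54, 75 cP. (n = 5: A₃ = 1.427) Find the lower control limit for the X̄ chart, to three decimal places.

2371.206

X̄̄ = (2468 + 2477 + 2496 + 2520 + 2417 + 2461 + 2544 + 2474 + 2517) / 9 = 2486.0000
s̄ = (67 + 76 + 68 + 77 + 101 + 116 + 90 + 54 + 75) / 9 = 80.4444
LCL = X̄̄ − A₃·s̄ = 2486.0000 − 1.427 × 80.4444 = 2371.2058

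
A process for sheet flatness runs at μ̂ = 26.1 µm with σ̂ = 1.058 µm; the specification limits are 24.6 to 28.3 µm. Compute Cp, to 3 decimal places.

0.583

Cp = (USL − LSL) / (6σ̂) = (28.3 − 24.6) / (6 × 1.058) = 3.7000 / 6.3480 = 0.5829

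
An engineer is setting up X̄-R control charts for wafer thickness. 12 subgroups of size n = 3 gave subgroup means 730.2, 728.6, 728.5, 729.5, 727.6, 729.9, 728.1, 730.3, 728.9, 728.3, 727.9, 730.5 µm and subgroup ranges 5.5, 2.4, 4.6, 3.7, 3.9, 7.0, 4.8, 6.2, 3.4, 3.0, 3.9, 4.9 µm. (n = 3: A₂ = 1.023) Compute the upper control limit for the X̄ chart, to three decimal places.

733.569

X̄̄ = (730.2 + 728.6 + 728.5 + 729.5 + 727.6 + 729.9 + 728.1 + 730.3 + 728.9 + 728.3 + 727.9 + 730.5) / 12 = 8748.3000 / 12 = 729.0250
R̄ = (5.5 + 2.4 + 4.6 + 3.7 + 3.9 + 7.0 + 4.8 + 6.2 + 3.4 + 3.0 + 3.9 + 4.9) / 12 = 53.3000 / 12 = 4.4417
UCL = X̄̄ + A₂·R̄ = 729.0250 + 1.023 × 4.4417 = 733.5688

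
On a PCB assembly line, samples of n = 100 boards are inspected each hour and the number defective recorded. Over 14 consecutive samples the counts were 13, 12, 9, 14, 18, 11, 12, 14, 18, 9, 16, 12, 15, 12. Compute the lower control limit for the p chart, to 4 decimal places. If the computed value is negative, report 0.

p̄ = Σdᵢ / (k·n) = 185 / (14 × 100) = 0.13214
LCL = p̄ − 3·√(p̄(1−p̄)/n) = 0.13214 − 3 × 0.03386 = 0.03055

0.0305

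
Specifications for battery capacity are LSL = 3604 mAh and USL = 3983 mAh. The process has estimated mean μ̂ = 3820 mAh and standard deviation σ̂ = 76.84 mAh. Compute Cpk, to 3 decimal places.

0.707

Cpu = (USL − μ̂) / (3σ̂) = (3983 − 3820) / (3 × 76.84) = 0.7071; Cpl = (μ̂ − LSL) / (3σ̂) = (3820 − 3604) / (3 × 76.84) = 0.9370; Cpk = min(Cpu, Cpl) = 0.7071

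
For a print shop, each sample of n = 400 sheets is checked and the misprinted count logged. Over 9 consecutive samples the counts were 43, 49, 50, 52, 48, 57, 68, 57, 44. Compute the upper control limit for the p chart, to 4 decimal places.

0.1804

p̄ = Σdᵢ / (k·n) = 468 / (9 × 400) = 0.13000
UCL = p̄ + 3·√(p̄(1−p̄)/n) = 0.13000 + 3 × √(0.13000×0.87000/400) = 0.13000 + 3 × 0.01682 = 0.18045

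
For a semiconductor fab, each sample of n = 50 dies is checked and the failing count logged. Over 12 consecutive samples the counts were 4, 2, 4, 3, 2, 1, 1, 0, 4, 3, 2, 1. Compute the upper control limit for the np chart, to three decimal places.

6.648

p̄ = Σdᵢ / (k·n) = 27 / (12 × 50) = 0.04500
UCL = np̄ + 3·√(np̄(1−p̄)) = 2.2500 + 3 × √(2.2500×0.95500) = 2.2500 + 3 × 1.4659 = 6.6476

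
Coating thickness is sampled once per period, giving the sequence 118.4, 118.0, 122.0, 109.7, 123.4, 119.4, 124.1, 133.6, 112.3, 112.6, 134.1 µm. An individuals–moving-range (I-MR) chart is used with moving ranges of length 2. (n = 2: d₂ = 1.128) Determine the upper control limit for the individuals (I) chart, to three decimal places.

X̄ = (118.4 + 118.0 + 122.0 + 109.7 + 123.4 + 119.4 + 124.1 + 133.6 + 112.3 + 112.6 + 134.1) / 11 = 120.6909
Moving ranges: 0.4, 4.0, 12.3, 13.7, 4.0, 4.7, 9.5, 21.3, 0.3, 21.5; M̄R̄ = 91.7000 / 10 = 9.1700
UCL = X̄ + 3·M̄R̄/d₂ = 120.6909 + 3 × 9.1700 / 1.128 = 145.0792

145.079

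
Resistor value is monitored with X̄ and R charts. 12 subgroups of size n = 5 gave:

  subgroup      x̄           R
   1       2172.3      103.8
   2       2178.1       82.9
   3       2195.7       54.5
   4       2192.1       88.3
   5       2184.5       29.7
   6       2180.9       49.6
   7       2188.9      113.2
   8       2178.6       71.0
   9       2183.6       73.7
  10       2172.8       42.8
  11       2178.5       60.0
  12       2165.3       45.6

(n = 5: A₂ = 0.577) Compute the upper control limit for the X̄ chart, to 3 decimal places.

X̄̄ = (2172.3 + 2178.1 + 2195.7 + 2192.1 + 2184.5 + 2180.9 + 2188.9 + 2178.6 + 2183.6 + 2172.8 + 2178.5 + 2165.3) / 12 = 26171.3000 / 12 = 2180.9417
R̄ = (103.8 + 82.9 + 54.5 + 88.3 + 29.7 + 49.6 + 113.2 + 71.0 + 73.7 + 42.8 + 60.0 + 45.6) / 12 = 815.1000 / 12 = 67.9250
UCL = X̄̄ + A₂·R̄ = 2180.9417 + 0.577 × 67.9250 = 2220.1344

2220.134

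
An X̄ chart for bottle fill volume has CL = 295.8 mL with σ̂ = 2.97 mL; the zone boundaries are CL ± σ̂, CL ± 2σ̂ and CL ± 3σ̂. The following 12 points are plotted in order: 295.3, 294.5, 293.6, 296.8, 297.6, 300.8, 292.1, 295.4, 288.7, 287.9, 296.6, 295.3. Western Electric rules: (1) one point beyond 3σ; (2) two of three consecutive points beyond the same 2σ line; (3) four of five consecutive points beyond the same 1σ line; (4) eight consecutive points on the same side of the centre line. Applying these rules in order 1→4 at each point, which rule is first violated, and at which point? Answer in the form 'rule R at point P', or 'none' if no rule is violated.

Zone of each point (C = within 1σ̂, B = 1σ̂–2σ̂, A = 2σ̂–3σ̂, * = beyond 3σ̂; sign = side of CL): 1:-C, 2:-C, 3:-C, 4:+C, 5:+C, 6:+B, 7:-B, 8:-C, 9:-A, 10:-A, 11:+C, 12:-C
Rule 2 (two of three consecutive points beyond the same 2σ limit) is satisfied at point 10.

rule 2 at point 10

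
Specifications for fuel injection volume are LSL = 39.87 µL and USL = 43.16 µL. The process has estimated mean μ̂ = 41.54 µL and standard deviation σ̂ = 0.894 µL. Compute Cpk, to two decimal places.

0.60

Cpu = (USL − μ̂) / (3σ̂) = (43.16 − 41.54) / (3 × 0.894) = 0.6040; Cpl = (μ̂ − LSL) / (3σ̂) = (41.54 − 39.87) / (3 × 0.894) = 0.6227; Cpk = min(Cpu, Cpl) = 0.6040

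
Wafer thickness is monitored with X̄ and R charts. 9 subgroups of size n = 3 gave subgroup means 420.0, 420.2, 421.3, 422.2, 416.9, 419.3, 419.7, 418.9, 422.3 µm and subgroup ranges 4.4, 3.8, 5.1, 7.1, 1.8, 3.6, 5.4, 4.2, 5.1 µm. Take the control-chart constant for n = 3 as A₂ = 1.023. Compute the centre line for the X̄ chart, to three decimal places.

420.089

X̄̄ = (420.0 + 420.2 + 421.3 + 422.2 + 416.9 + 419.3 + 419.7 + 418.9 + 422.3) / 9 = 3780.8000 / 9 = 420.0889
CL = X̄̄ = 420.0889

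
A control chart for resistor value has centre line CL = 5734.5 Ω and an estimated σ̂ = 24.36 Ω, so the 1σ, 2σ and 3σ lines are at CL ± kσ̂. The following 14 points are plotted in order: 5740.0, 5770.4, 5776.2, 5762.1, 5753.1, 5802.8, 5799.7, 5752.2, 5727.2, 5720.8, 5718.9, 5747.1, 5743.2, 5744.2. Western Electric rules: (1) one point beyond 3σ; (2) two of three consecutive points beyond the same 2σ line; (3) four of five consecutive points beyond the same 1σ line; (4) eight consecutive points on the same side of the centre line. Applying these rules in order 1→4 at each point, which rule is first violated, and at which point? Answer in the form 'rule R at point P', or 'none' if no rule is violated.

rule 3 at point 6

Zone of each point (C = within 1σ̂, B = 1σ̂–2σ̂, A = 2σ̂–3σ̂, * = beyond 3σ̂; sign = side of CL): 1:+C, 2:+B, 3:+B, 4:+B, 5:+C, 6:+A, 7:+A, 8:+C, 9:-C, 10:-C, 11:-C, 12:+C, 13:+C, 14:+C
Rule 3 (four of five consecutive points beyond the same 1σ limit) is satisfied at point 6.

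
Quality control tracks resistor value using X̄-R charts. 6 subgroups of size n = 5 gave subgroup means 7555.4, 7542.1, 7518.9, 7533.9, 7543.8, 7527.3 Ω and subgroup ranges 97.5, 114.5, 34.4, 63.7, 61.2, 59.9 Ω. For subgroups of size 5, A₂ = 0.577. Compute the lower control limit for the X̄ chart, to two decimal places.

X̄̄ = (7555.4 + 7542.1 + 7518.9 + 7533.9 + 7543.8 + 7527.3) / 6 = 45221.4000 / 6 = 7536.9000
R̄ = (97.5 + 114.5 + 34.4 + 63.7 + 61.2 + 59.9) / 6 = 431.2000 / 6 = 71.8667
LCL = X̄̄ − A₂·R̄ = 7536.9000 − 0.577 × 71.8667 = 7495.4329

7495.43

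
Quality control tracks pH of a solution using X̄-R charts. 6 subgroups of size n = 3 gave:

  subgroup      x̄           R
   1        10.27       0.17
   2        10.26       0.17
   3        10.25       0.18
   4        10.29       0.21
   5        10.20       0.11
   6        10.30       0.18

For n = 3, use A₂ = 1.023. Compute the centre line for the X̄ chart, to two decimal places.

10.26

X̄̄ = (10.27 + 10.26 + 10.25 + 10.29 + 10.20 + 10.30) / 6 = 61.5700 / 6 = 10.2617
CL = X̄̄ = 10.2617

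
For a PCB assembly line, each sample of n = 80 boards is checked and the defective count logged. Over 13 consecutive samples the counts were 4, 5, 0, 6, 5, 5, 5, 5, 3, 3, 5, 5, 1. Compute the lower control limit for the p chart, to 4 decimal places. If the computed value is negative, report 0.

p̄ = Σdᵢ / (k·n) = 52 / (13 × 80) = 0.05000
LCL = p̄ − 3·√(p̄(1−p̄)/n) = 0.05000 − 3 × 0.02437 = -0.02310 → 0 (negative, so LCL = 0)

0.0000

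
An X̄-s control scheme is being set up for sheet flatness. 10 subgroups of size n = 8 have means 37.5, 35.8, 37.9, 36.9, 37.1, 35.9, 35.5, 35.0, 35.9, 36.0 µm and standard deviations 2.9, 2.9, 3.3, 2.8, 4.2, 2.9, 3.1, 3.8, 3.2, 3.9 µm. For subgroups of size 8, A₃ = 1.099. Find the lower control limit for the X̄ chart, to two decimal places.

X̄̄ = (37.5 + 35.8 + 37.9 + 36.9 + 37.1 + 35.9 + 35.5 + 35.0 + 35.9 + 36.0) / 10 = 36.3500
s̄ = (2.9 + 2.9 + 3.3 + 2.8 + 4.2 + 2.9 + 3.1 + 3.8 + 3.2 + 3.9) / 10 = 3.3000
LCL = X̄̄ − A₃·s̄ = 36.3500 − 1.099 × 3.3000 = 32.7233

32.72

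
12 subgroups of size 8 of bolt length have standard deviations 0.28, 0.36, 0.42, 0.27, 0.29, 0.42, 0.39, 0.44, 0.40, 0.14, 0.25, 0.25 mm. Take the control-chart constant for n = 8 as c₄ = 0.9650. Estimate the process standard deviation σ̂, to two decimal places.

0.34

s̄ = (0.28 + 0.36 + 0.42 + 0.27 + 0.29 + 0.42 + 0.39 + 0.44 + 0.40 + 0.14 + 0.25 + 0.25) / 12 = 0.3258
σ̂ = s̄ / c₄ = 0.3258 / 0.9650 = 0.3377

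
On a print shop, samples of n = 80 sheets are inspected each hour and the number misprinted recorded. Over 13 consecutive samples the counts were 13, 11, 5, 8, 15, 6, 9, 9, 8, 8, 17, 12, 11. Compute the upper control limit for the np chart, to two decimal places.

19.09

p̄ = Σdᵢ / (k·n) = 132 / (13 × 80) = 0.12692
UCL = np̄ + 3·√(np̄(1−p̄)) = 10.1538 + 3 × √(10.1538×0.87308) = 10.1538 + 3 × 2.9774 = 19.0861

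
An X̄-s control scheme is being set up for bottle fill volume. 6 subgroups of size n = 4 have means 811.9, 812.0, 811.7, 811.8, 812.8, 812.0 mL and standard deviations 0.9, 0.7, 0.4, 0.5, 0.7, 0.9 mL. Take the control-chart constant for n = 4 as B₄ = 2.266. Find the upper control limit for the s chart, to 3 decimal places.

1.548

s̄ = (0.9 + 0.7 + 0.4 + 0.5 + 0.7 + 0.9) / 6 = 0.6833
UCL_s = B₄·s̄ = 2.266 × 0.6833 = 1.5484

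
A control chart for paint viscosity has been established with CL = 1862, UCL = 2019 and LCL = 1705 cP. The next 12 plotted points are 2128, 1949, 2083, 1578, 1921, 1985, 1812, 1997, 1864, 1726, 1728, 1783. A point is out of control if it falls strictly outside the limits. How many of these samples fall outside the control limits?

3

Compare each point to [1705, 2019]: sample 1 = 2128 > UCL; sample 3 = 2083 > UCL; sample 4 = 1578 < LCL.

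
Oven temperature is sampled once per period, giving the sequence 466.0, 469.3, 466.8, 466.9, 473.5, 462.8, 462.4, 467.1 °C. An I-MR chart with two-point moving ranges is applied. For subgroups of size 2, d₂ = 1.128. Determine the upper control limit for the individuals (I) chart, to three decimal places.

477.602

X̄ = (466.0 + 469.3 + 466.8 + 466.9 + 473.5 + 462.8 + 462.4 + 467.1) / 8 = 466.8500
Moving ranges: 3.3, 2.5, 0.1, 6.6, 10.7, 0.4, 4.7; M̄R̄ = 28.3000 / 7 = 4.0429
UCL = X̄ + 3·M̄R̄/d₂ = 466.8500 + 3 × 4.0429 / 1.128 = 477.6023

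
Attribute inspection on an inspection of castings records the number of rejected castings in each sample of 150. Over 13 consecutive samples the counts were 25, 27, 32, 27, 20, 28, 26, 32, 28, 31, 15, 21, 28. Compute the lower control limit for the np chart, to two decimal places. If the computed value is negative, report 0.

12.21

p̄ = Σdᵢ / (k·n) = 340 / (13 × 150) = 0.17436
LCL = np̄ − 3·√(np̄(1−p̄)) = 26.1538 − 3 × 4.6469 = 12.2131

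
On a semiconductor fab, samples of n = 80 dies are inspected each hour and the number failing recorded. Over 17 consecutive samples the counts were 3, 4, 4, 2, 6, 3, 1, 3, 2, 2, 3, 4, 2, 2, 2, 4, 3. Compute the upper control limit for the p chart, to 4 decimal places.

p̄ = Σdᵢ / (k·n) = 50 / (17 × 80) = 0.03676
UCL = p̄ + 3·√(p̄(1−p̄)/n) = 0.03676 + 3 × √(0.03676×0.96324/80) = 0.03676 + 3 × 0.02104 = 0.09988

0.0999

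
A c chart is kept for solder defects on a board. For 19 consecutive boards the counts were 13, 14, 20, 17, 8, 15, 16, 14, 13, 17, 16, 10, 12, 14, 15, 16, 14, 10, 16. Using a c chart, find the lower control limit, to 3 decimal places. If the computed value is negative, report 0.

c̄ = (13 + 14 + 20 + 17 + 8 + 15 + 16 + 14 + 13 + 17 + 16 + 10 + 12 + 14 + 15 + 16 + 14 + 10 + 16) / 19 = 270 / 19 = 14.2105
LCL = c̄ − 3√c̄ = 14.2105 − 3 × 3.7697 = 2.9015

2.901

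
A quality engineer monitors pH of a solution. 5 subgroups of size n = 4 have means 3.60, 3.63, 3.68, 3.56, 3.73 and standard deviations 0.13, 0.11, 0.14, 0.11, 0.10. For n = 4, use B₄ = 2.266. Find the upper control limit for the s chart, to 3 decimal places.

0.267

s̄ = (0.13 + 0.11 + 0.14 + 0.11 + 0.10) / 5 = 0.1180
UCL_s = B₄·s̄ = 2.266 × 0.1180 = 0.2674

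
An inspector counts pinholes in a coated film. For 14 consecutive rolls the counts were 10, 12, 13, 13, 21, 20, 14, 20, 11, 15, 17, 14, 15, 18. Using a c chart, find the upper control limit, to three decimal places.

26.916

c̄ = (10 + 12 + 13 + 13 + 21 + 20 + 14 + 20 + 11 + 15 + 17 + 14 + 15 + 18) / 14 = 213 / 14 = 15.2143
UCL = c̄ + 3√c̄ = 15.2143 + 3 × √15.2143 = 15.2143 + 3 × 3.9005 = 26.9159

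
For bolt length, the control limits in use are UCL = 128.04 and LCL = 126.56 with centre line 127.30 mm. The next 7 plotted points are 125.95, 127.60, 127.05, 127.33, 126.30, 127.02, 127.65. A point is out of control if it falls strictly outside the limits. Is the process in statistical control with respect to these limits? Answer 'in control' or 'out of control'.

out of control

Compare each point to [126.56, 128.04]: sample 1 = 125.95 < LCL; sample 5 = 126.30 < LCL.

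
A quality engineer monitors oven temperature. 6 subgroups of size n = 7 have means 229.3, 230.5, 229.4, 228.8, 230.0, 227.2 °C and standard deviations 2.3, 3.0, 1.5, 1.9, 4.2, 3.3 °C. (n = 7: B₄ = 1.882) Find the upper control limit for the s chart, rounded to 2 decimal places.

5.08

s̄ = (2.3 + 3.0 + 1.5 + 1.9 + 4.2 + 3.3) / 6 = 2.7000
UCL_s = B₄·s̄ = 1.882 × 2.7000 = 5.0814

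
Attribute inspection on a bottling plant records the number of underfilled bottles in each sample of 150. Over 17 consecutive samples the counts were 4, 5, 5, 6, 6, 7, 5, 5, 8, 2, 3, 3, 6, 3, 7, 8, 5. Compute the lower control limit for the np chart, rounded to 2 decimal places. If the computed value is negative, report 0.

0.00

p̄ = Σdᵢ / (k·n) = 88 / (17 × 150) = 0.03451
LCL = np̄ − 3·√(np̄(1−p̄)) = 5.1765 − 3 × 2.2356 = -1.5303 → 0 (negative, so LCL = 0)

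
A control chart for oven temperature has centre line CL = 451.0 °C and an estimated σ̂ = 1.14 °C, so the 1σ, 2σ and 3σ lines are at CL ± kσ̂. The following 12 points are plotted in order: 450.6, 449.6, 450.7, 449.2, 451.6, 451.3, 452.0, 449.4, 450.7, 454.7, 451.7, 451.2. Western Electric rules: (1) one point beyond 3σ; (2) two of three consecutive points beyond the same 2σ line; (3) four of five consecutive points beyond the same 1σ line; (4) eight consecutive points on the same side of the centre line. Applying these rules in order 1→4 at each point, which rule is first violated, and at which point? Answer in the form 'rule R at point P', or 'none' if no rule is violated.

rule 1 at point 10

Zone of each point (C = within 1σ̂, B = 1σ̂–2σ̂, A = 2σ̂–3σ̂, * = beyond 3σ̂; sign = side of CL): 1:-C, 2:-B, 3:-C, 4:-B, 5:+C, 6:+C, 7:+C, 8:-B, 9:-C, 10:+*, 11:+C, 12:+C
Rule 1 (one point beyond the 3σ limits) is satisfied at point 10.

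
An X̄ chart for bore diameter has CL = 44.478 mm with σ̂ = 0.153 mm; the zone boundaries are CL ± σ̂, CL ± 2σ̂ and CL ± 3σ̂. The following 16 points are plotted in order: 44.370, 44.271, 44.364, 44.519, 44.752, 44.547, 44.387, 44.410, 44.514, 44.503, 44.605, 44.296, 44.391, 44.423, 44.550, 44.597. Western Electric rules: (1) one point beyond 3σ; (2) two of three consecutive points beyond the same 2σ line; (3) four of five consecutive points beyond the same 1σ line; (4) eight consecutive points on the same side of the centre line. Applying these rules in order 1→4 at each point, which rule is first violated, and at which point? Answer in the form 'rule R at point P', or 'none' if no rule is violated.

none

Zone of each point (C = within 1σ̂, B = 1σ̂–2σ̂, A = 2σ̂–3σ̂, * = beyond 3σ̂; sign = side of CL): 1:-C, 2:-B, 3:-C, 4:+C, 5:+B, 6:+C, 7:-C, 8:-C, 9:+C, 10:+C, 11:+C, 12:-B, 13:-C, 14:-C, 15:+C, 16:+C
No rule fires across all 16 points.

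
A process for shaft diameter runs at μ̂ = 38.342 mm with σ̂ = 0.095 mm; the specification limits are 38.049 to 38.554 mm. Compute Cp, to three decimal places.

Cp = (USL − LSL) / (6σ̂) = (38.554 − 38.049) / (6 × 0.095) = 0.5050 / 0.5700 = 0.8860

0.886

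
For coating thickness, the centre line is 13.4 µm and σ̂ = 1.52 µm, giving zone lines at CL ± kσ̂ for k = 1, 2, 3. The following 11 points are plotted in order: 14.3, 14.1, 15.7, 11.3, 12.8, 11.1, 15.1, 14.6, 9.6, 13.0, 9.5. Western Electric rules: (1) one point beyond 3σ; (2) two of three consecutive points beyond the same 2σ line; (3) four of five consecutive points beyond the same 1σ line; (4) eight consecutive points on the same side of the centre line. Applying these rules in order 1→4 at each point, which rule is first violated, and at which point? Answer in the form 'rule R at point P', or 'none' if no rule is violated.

Zone of each point (C = within 1σ̂, B = 1σ̂–2σ̂, A = 2σ̂–3σ̂, * = beyond 3σ̂; sign = side of CL): 1:+C, 2:+C, 3:+B, 4:-B, 5:-C, 6:-B, 7:+B, 8:+C, 9:-A, 10:-C, 11:-A
Rule 2 (two of three consecutive points beyond the same 2σ limit) is satisfied at point 11.

rule 2 at point 11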